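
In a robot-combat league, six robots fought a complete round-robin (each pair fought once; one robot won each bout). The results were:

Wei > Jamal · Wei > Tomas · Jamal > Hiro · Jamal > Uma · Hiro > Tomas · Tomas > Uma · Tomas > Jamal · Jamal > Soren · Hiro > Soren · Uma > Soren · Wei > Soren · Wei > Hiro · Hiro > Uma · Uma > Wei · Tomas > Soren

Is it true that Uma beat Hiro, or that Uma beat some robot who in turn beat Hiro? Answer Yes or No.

Uma did not beat Hiro directly.
Uma beat Wei, Soren. Of those, Wei beat Hiro.

Yes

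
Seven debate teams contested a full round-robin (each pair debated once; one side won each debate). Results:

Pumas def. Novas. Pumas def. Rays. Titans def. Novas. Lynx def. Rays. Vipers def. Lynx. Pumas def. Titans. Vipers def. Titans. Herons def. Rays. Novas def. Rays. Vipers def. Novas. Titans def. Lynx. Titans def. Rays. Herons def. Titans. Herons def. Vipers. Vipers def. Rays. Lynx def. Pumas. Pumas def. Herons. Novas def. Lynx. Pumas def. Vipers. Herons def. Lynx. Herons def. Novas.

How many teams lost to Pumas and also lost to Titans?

Pumas beat: Herons, Titans, Novas, Vipers, Rays.
Titans beat: Novas, Rays, Lynx.
Both beat: Novas, Rays — 2.

2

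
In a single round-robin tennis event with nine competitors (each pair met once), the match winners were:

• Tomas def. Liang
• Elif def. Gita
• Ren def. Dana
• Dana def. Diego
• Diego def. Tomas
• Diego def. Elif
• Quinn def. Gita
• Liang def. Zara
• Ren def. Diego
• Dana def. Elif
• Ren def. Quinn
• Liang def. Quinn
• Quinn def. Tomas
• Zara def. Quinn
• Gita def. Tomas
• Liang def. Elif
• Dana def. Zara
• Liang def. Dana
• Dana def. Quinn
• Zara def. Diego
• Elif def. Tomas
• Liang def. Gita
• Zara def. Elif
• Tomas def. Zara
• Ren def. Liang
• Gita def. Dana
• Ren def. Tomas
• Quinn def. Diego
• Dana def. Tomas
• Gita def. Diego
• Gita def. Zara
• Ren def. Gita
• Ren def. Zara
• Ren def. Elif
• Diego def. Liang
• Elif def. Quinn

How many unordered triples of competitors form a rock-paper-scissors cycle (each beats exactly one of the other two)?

17

Win totals: Elif 3, Dana 5, Zara 3, Diego 3, Ren 8, Tomas 2, Liang 5, Quinn 3, Gita 4.
A competitor with w wins dominates both others in C(w,2) triples; summing gives 3 + 10 + 3 + 3 + 28 + 1 + 10 + 3 + 6 = 67 transitive triples.
Total triples C(9,3) = 84, so cyclic triples = 84 − 67 = 17.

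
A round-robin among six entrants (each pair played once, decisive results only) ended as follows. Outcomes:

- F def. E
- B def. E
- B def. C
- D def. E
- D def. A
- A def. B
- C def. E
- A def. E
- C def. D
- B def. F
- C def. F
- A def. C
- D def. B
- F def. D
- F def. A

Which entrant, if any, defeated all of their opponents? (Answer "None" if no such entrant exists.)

Highest win total is F with 3 (out of 5 possible).
F lost to B, C, so no entrant went undefeated.

None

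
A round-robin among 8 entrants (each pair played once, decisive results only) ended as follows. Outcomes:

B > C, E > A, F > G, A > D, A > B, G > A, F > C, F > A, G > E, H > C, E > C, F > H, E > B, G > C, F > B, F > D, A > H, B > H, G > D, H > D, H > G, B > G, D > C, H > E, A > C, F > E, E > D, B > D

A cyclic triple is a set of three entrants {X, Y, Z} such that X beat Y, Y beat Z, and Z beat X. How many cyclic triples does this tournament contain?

5

Win totals: A 4, B 4, C 0, D 1, E 4, F 7, G 4, H 4.
An entrant with w wins dominates both others in C(w,2) triples; summing gives 6 + 6 + 0 + 0 + 6 + 21 + 6 + 6 = 51 transitive triples.
Total triples C(8,3) = 56, so cyclic triples = 56 − 51 = 5.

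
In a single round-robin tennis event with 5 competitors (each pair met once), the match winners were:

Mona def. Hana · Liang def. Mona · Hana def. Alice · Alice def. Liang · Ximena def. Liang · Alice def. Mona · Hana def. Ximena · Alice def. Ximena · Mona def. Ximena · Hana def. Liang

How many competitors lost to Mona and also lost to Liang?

0

Mona beat: Ximena, Hana.
Liang beat: Mona.
No one was beaten by both.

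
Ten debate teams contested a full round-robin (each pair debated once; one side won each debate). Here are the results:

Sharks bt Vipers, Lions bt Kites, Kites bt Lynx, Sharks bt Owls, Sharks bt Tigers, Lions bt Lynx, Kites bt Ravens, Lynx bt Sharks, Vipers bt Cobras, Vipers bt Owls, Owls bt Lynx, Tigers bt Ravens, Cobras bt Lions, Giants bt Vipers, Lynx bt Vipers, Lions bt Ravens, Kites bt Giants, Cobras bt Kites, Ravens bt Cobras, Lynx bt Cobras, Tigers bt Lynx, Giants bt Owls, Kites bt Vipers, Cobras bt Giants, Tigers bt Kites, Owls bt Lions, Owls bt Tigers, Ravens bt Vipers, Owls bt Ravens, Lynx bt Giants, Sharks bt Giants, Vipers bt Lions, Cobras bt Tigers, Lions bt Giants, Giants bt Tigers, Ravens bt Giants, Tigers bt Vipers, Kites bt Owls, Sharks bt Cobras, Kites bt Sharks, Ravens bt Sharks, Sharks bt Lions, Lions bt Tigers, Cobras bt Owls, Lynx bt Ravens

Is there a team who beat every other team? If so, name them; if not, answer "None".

None

Highest win total is Sharks with 6 (out of 9 possible).
Sharks lost to Ravens, Lynx, Kites, so no team went undefeated.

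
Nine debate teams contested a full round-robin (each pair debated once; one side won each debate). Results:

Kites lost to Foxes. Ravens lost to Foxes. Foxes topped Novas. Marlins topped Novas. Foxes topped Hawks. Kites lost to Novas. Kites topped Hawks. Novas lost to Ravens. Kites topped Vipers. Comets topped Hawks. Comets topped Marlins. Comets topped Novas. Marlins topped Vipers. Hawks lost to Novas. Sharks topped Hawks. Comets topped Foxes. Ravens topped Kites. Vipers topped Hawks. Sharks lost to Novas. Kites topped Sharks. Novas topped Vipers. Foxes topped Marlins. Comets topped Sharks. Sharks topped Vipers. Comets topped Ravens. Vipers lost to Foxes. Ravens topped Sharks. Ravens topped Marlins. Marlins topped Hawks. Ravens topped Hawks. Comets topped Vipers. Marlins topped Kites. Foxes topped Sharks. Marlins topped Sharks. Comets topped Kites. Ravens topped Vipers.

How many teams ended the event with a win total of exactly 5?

1

Win totals: Sharks 2, Comets 8, Ravens 6, Marlins 5, Kites 3, Foxes 7, Vipers 1, Novas 4, Hawks 0.
Exactly 5: Marlins — 1 team.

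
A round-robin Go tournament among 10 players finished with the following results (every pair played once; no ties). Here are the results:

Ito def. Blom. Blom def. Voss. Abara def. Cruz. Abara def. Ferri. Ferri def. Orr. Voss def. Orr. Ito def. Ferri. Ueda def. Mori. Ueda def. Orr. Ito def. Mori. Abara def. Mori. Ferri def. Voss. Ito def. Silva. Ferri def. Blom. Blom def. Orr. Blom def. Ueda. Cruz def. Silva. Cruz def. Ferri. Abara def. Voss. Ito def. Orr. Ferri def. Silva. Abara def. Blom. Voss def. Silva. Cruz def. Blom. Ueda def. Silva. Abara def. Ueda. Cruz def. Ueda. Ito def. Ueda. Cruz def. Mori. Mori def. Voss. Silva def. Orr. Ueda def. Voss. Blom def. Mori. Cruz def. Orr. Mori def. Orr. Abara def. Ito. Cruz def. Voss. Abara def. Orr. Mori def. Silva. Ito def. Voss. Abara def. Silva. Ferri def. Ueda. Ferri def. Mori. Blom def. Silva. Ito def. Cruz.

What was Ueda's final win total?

Ueda's results: beat Voss, Orr, Mori, Silva; lost to Ferri, Blom, Abara, Ito, Cruz.
That is 4 wins.

4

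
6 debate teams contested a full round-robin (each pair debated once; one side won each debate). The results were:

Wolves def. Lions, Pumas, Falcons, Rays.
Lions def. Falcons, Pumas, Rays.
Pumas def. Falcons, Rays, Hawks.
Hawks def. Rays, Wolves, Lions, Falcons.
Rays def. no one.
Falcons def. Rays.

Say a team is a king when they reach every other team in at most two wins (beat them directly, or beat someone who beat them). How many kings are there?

3

Pumas reaches everyone (king).
Rays cannot reach Pumas, Wolves, Lions, Hawks, Falcons in two steps.
Wolves reaches everyone (king).
Lions cannot reach Wolves in two steps.
Hawks reaches everyone (king).
Falcons cannot reach Pumas, Wolves, Lions, Hawks in two steps.
Kings: Pumas, Wolves, Hawks — 3.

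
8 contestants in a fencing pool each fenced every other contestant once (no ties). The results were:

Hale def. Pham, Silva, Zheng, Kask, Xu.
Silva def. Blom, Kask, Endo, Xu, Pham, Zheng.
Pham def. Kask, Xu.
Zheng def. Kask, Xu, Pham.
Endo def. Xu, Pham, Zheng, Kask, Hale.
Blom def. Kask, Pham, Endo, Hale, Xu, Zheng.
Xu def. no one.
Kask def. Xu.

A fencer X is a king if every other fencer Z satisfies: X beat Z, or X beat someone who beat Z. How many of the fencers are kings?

Zheng cannot reach Blom, Silva, Endo, Hale in two steps.
Blom reaches everyone (king).
Silva reaches everyone (king).
Endo cannot reach Blom in two steps.
Pham cannot reach Zheng, Blom, Silva, Endo, Hale in two steps.
Kask cannot reach Zheng, Blom, Silva, Endo, Pham, Hale in two steps.
Hale reaches everyone (king).
Xu cannot reach Zheng, Blom, Silva, Endo, Pham, Kask, Hale in two steps.
Kings: Blom, Silva, Hale — 3.

3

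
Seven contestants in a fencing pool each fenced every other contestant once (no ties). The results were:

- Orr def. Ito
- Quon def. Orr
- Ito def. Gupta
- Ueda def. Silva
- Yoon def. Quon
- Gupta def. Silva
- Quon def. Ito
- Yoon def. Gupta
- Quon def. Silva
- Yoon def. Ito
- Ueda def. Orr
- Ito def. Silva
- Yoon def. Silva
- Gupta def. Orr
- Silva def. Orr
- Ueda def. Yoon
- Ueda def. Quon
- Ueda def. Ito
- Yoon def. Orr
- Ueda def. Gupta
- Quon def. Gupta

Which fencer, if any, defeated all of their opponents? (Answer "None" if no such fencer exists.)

Ueda has 6 wins out of 6 opponents — a perfect record.

Ueda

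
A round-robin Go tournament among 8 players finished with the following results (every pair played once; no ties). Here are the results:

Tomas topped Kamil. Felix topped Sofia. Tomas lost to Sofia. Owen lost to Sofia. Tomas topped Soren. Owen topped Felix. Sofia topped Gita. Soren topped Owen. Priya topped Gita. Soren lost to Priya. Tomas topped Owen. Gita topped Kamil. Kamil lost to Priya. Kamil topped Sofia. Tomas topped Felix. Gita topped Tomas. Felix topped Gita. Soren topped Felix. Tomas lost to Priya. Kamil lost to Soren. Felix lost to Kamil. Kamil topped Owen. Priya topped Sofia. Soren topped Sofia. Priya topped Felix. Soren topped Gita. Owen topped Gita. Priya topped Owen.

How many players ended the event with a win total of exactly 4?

1

Win totals: Felix 2, Owen 2, Soren 5, Gita 2, Tomas 4, Kamil 3, Sofia 3, Priya 7.
Exactly 4: Tomas — 1 player.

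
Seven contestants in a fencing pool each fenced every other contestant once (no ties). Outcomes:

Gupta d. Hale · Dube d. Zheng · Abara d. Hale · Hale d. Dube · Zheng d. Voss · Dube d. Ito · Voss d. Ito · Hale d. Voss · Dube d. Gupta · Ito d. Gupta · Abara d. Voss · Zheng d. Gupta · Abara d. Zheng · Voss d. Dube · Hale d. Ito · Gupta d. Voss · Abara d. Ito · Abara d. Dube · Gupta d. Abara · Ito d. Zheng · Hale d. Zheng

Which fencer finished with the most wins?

Win totals: Zheng 2, Voss 2, Abara 5, Ito 2, Hale 4, Gupta 3, Dube 3.
Abara leads with 5 wins (next highest: 4).

Abara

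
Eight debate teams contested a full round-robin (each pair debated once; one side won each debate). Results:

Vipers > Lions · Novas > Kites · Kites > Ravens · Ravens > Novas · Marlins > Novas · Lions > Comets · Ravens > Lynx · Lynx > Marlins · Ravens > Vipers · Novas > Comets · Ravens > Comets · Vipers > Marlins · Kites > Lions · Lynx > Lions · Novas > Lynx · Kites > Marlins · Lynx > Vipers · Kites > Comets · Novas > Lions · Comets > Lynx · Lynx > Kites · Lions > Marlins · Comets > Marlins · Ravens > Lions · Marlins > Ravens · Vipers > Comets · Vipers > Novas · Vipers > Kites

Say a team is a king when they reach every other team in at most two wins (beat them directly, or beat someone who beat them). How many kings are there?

Ravens reaches everyone (king).
Kites reaches everyone (king).
Novas reaches everyone (king).
Lions cannot reach Kites, Vipers in two steps.
Comets reaches everyone (king).
Vipers reaches everyone (king).
Marlins reaches everyone (king).
Lynx reaches everyone (king).
Kings: Ravens, Kites, Novas, Comets, Vipers, Marlins, Lynx — 7.

7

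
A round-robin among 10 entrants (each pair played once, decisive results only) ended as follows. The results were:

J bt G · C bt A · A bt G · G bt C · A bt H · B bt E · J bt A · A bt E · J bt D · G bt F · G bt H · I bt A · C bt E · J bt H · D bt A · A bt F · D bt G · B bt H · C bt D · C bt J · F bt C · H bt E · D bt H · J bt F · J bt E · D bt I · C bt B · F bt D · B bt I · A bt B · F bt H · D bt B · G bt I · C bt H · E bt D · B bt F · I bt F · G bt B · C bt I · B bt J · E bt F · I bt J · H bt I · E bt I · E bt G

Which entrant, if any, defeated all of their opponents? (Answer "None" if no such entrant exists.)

None

Highest win total is C with 7 (out of 9 possible).
C lost to F, G, so no entrant went undefeated.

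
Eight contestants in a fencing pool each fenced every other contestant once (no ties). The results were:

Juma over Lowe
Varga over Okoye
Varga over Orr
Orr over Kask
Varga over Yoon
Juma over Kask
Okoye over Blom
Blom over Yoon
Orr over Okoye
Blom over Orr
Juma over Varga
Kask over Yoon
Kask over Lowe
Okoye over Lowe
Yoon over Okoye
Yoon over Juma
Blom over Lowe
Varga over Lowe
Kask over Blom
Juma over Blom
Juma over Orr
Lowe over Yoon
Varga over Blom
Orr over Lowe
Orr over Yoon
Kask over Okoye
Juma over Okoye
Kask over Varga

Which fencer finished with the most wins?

Juma

Win totals: Lowe 1, Okoye 2, Blom 3, Yoon 2, Varga 5, Juma 6, Kask 5, Orr 4.
Juma leads with 6 wins (next highest: 5).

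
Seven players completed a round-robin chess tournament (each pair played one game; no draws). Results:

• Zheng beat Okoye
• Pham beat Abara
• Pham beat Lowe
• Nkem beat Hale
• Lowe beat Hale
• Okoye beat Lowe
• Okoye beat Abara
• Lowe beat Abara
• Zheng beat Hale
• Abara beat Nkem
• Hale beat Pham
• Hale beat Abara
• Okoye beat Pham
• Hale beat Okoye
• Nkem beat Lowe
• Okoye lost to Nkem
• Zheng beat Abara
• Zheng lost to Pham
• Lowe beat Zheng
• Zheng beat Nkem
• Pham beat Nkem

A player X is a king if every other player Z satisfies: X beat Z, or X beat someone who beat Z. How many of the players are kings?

6

Nkem reaches everyone (king).
Zheng reaches everyone (king).
Hale reaches everyone (king).
Okoye reaches everyone (king).
Pham reaches everyone (king).
Lowe reaches everyone (king).
Abara cannot reach Zheng, Pham in two steps.
Kings: Nkem, Zheng, Hale, Okoye, Pham, Lowe — 6.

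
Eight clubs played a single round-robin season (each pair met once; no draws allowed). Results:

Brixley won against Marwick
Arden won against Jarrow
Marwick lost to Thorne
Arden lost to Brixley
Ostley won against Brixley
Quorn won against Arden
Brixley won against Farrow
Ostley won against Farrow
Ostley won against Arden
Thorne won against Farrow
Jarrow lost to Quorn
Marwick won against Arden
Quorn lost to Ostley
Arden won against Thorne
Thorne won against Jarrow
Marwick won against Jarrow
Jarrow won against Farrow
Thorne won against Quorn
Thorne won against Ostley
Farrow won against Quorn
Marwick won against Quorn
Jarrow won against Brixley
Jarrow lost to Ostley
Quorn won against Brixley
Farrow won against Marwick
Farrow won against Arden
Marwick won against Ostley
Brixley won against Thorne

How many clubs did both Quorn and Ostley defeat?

Quorn beat: Arden, Brixley, Jarrow.
Ostley beat: Arden, Quorn, Brixley, Jarrow, Farrow.
Both beat: Arden, Brixley, Jarrow — 3.

3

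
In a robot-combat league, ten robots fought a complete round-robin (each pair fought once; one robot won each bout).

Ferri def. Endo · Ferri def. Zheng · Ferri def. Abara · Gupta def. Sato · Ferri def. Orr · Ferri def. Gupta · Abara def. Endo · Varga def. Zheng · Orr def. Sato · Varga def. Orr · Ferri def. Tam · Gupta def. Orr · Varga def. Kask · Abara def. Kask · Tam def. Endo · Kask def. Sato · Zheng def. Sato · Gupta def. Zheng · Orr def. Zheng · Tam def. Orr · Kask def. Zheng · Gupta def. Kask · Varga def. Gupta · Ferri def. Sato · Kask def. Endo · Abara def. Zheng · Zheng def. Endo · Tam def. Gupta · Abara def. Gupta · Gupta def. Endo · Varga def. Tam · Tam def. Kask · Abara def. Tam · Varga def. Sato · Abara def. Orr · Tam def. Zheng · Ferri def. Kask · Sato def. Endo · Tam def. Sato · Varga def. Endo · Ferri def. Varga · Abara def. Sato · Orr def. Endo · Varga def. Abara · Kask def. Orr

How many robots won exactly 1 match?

Win totals: Abara 7, Kask 4, Orr 3, Varga 8, Endo 0, Ferri 9, Gupta 5, Sato 1, Zheng 2, Tam 6.
Exactly 1: Sato — 1 robot.

1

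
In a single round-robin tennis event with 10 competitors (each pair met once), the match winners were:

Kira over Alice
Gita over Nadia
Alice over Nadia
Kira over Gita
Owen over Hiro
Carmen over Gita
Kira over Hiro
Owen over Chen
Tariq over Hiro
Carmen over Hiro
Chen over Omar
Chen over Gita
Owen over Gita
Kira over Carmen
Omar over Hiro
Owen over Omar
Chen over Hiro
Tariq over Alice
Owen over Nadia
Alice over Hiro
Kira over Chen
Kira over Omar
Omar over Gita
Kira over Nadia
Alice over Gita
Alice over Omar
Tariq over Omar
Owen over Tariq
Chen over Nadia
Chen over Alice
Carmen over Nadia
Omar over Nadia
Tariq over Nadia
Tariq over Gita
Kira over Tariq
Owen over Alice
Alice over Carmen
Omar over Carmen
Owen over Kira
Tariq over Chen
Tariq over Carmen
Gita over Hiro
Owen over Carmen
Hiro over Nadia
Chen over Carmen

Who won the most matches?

Owen

Win totals: Omar 4, Hiro 1, Tariq 7, Carmen 3, Kira 8, Alice 5, Owen 9, Gita 2, Nadia 0, Chen 6.
Owen leads with 9 wins (next highest: 8).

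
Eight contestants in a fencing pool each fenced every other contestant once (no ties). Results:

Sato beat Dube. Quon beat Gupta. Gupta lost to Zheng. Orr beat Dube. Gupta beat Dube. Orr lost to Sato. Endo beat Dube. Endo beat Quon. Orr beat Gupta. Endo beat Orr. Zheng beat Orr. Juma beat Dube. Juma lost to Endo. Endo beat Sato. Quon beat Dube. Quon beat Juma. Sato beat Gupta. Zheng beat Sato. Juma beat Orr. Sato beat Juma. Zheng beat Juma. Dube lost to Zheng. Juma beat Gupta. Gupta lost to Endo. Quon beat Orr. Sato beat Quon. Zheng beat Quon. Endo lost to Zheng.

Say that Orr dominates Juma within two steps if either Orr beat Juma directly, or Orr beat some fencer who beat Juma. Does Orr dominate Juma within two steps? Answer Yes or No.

Orr did not beat Juma directly.
Orr beat Dube, Gupta, but each of them lost to Juma. No two-step path.

No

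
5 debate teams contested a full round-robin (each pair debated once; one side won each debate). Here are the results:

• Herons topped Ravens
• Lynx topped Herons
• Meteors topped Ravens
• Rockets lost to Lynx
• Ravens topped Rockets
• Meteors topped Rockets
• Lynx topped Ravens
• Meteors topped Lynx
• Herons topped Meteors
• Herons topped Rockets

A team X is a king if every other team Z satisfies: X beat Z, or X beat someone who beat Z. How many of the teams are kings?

3

Meteors reaches everyone (king).
Rockets cannot reach Meteors, Ravens, Herons, Lynx in two steps.
Ravens cannot reach Meteors, Herons, Lynx in two steps.
Herons reaches everyone (king).
Lynx reaches everyone (king).
Kings: Meteors, Herons, Lynx — 3.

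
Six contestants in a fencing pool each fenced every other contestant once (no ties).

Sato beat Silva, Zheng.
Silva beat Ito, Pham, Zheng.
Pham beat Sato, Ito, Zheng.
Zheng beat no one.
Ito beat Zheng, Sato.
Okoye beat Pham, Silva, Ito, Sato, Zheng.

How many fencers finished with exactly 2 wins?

Win totals: Pham 3, Sato 2, Ito 2, Silva 3, Zheng 0, Okoye 5.
Exactly 2: Sato, Ito — 2 fencers.

2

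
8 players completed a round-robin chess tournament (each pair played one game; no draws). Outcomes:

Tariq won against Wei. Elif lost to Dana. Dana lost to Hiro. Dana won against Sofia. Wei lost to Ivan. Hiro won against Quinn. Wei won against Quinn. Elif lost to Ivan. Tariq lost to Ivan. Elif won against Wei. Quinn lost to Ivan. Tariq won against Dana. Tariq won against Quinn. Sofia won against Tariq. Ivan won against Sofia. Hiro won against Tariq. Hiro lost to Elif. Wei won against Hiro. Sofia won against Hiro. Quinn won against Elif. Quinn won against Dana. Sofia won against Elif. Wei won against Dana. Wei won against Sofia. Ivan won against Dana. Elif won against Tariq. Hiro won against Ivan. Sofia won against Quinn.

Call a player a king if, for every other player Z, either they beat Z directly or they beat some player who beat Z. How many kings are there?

5

Tariq cannot reach Ivan in two steps.
Ivan reaches everyone (king).
Quinn cannot reach Ivan in two steps.
Elif reaches everyone (king).
Wei reaches everyone (king).
Dana cannot reach Ivan in two steps.
Sofia reaches everyone (king).
Hiro reaches everyone (king).
Kings: Ivan, Elif, Wei, Sofia, Hiro — 5.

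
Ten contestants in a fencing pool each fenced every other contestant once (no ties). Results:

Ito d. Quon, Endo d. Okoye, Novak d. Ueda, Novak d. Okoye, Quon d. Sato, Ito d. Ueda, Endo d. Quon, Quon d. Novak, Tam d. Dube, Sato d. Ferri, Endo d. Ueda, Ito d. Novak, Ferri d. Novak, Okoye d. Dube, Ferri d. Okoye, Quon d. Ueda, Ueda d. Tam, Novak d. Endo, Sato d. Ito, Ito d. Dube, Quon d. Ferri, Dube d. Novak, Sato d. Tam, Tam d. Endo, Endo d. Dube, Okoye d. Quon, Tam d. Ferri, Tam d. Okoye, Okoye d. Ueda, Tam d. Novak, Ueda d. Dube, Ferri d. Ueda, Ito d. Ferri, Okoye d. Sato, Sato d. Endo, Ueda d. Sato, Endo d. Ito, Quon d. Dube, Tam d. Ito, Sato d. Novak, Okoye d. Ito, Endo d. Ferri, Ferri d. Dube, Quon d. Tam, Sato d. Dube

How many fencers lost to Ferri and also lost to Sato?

2

Ferri beat: Okoye, Ueda, Novak, Dube.
Sato beat: Novak, Ito, Dube, Tam, Ferri, Endo.
Both beat: Novak, Dube — 2.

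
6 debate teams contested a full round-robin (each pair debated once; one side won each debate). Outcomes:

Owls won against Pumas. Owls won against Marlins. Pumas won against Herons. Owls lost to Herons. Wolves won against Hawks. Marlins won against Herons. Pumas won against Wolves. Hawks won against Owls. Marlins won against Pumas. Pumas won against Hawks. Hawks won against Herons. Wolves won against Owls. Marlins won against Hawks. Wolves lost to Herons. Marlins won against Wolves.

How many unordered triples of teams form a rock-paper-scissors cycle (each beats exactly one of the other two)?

7

Win totals: Hawks 2, Herons 2, Wolves 2, Owls 2, Marlins 4, Pumas 3.
A team with w wins dominates both others in C(w,2) triples; summing gives 1 + 1 + 1 + 1 + 6 + 3 = 13 transitive triples.
Total triples C(6,3) = 20, so cyclic triples = 20 − 13 = 7.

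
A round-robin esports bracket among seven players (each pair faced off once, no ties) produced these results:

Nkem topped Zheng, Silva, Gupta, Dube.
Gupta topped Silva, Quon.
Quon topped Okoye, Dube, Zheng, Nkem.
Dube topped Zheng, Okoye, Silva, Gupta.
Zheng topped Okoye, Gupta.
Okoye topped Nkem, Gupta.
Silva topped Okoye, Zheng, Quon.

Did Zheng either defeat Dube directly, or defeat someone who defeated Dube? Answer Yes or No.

Zheng did not beat Dube directly.
Zheng beat Gupta, Okoye, but each of them lost to Dube. No two-step path.

No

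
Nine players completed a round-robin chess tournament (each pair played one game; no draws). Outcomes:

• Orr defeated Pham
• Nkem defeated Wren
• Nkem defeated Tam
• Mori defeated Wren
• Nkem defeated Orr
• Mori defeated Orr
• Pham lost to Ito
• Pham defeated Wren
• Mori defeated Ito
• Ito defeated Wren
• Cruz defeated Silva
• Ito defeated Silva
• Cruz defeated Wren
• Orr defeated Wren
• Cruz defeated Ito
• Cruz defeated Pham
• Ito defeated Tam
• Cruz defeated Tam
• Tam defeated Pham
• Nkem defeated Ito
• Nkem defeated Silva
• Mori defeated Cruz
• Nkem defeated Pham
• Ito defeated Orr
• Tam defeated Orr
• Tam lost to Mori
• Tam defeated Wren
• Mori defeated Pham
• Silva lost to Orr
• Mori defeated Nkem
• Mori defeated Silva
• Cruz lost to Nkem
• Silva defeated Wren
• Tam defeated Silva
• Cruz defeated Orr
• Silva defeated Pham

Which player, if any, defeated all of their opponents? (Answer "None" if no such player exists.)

Mori has 8 wins out of 8 opponents — a perfect record.

Mori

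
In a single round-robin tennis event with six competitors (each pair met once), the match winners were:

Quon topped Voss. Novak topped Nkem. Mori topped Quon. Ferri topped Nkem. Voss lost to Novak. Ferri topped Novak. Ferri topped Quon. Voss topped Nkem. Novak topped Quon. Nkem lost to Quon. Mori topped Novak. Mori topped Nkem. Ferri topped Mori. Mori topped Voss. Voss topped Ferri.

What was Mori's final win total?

4

Mori's results: beat Quon, Novak, Voss, Nkem; lost to Ferri.
That is 4 wins.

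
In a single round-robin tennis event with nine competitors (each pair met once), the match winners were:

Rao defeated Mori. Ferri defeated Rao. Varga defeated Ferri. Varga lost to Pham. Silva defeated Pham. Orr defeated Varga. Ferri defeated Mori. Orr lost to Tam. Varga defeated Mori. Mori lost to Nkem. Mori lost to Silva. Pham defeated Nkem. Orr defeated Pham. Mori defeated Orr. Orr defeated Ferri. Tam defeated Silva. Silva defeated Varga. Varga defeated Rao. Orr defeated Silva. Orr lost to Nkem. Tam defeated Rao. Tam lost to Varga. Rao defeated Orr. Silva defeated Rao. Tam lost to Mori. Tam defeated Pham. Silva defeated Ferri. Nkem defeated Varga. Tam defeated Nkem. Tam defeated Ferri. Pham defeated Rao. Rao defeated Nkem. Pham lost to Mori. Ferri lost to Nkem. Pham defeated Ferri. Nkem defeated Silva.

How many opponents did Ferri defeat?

Ferri's results: beat Mori, Rao; lost to Silva, Tam, Orr, Varga, Nkem, Pham.
That is 2 wins.

2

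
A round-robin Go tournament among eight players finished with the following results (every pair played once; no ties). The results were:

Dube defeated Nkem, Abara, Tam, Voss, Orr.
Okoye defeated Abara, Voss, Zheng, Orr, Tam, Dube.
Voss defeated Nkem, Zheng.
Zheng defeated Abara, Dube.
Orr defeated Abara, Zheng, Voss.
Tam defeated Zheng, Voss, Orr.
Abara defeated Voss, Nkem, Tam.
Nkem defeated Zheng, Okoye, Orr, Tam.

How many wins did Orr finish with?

Orr's results: beat Abara, Voss, Zheng; lost to Tam, Dube, Okoye, Nkem.
That is 3 wins.

3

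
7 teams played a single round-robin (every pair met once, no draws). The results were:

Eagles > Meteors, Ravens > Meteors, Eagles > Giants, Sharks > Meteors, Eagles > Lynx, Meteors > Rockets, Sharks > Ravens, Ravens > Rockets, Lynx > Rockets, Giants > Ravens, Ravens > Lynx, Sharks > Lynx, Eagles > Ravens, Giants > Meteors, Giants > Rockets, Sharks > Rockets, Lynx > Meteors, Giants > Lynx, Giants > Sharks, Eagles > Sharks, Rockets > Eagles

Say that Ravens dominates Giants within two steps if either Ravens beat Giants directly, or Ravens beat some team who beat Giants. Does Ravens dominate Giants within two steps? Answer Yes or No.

No

Ravens did not beat Giants directly.
Ravens beat Meteors, Rockets, Lynx, but each of them lost to Giants. No two-step path.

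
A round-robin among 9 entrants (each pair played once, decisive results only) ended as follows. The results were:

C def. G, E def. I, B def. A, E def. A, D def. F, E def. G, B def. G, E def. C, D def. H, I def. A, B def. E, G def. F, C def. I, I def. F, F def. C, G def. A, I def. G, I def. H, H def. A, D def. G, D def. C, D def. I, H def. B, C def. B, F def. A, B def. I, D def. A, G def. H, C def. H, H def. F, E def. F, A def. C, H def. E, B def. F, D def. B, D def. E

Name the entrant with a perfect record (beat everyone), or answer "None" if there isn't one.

D

D has 8 wins out of 8 opponents — a perfect record.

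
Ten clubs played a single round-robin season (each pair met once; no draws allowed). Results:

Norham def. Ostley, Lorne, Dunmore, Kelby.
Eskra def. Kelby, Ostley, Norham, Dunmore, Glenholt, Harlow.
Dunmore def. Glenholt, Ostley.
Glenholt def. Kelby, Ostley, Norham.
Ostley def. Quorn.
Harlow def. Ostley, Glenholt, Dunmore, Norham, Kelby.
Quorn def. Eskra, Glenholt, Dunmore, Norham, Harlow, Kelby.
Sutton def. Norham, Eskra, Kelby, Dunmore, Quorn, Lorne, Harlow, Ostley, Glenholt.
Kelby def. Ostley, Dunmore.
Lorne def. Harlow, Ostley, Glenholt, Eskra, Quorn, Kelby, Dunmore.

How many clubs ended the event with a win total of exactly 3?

Win totals: Kelby 2, Harlow 5, Lorne 7, Norham 4, Ostley 1, Eskra 6, Glenholt 3, Dunmore 2, Sutton 9, Quorn 6.
Exactly 3: Glenholt — 1 club.

1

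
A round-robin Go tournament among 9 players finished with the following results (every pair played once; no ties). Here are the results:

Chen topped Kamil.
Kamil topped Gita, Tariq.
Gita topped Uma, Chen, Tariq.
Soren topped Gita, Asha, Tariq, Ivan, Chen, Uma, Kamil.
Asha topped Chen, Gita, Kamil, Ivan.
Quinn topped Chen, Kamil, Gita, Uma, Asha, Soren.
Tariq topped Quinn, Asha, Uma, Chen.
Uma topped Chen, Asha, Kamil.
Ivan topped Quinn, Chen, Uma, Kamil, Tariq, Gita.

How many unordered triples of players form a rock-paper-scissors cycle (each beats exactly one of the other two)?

Win totals: Uma 3, Soren 7, Kamil 2, Ivan 6, Gita 3, Chen 1, Tariq 4, Asha 4, Quinn 6.
A player with w wins dominates both others in C(w,2) triples; summing gives 3 + 21 + 1 + 15 + 3 + 0 + 6 + 6 + 15 = 70 transitive triples.
Total triples C(9,3) = 84, so cyclic triples = 84 − 70 = 14.

14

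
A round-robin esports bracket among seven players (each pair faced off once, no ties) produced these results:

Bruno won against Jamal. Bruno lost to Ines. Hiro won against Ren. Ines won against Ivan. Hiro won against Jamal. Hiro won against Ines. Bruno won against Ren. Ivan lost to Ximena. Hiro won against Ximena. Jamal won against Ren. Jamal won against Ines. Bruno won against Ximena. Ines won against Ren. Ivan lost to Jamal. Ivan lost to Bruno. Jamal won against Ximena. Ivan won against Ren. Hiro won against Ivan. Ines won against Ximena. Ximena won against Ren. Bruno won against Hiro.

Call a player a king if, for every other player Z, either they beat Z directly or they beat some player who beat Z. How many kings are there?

Jamal cannot reach Hiro in two steps.
Ivan cannot reach Jamal, Bruno, Hiro, Ximena, Ines in two steps.
Bruno reaches everyone (king).
Hiro reaches everyone (king).
Ximena cannot reach Jamal, Bruno, Hiro, Ines in two steps.
Ren cannot reach Jamal, Ivan, Bruno, Hiro, Ximena, Ines in two steps.
Ines reaches everyone (king).
Kings: Bruno, Hiro, Ines — 3.

3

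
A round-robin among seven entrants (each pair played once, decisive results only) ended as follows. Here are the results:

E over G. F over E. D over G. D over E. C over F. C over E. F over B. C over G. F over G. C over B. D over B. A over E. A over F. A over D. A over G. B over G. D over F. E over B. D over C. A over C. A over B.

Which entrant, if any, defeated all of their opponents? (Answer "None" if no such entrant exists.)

A has 6 wins out of 6 opponents — a perfect record.

A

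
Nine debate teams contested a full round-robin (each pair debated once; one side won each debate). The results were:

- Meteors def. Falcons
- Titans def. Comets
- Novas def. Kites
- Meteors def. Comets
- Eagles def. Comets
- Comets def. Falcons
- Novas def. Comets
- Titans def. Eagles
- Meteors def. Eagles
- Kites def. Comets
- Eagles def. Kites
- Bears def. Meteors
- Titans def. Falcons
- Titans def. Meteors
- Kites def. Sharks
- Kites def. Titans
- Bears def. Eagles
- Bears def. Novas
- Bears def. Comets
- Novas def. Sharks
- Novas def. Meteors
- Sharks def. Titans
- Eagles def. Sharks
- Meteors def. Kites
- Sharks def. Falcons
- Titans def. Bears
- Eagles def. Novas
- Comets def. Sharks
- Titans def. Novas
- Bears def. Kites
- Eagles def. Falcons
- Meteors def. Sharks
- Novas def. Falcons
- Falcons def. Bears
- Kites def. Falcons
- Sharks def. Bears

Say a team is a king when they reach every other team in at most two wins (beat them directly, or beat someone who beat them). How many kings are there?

Kites reaches everyone (king).
Bears reaches everyone (king).
Sharks reaches everyone (king).
Novas reaches everyone (king).
Meteors reaches everyone (king).
Comets cannot reach Kites, Novas, Meteors, Eagles in two steps.
Eagles reaches everyone (king).
Falcons cannot reach Sharks, Titans in two steps.
Titans reaches everyone (king).
Kings: Kites, Bears, Sharks, Novas, Meteors, Eagles, Titans — 7.

7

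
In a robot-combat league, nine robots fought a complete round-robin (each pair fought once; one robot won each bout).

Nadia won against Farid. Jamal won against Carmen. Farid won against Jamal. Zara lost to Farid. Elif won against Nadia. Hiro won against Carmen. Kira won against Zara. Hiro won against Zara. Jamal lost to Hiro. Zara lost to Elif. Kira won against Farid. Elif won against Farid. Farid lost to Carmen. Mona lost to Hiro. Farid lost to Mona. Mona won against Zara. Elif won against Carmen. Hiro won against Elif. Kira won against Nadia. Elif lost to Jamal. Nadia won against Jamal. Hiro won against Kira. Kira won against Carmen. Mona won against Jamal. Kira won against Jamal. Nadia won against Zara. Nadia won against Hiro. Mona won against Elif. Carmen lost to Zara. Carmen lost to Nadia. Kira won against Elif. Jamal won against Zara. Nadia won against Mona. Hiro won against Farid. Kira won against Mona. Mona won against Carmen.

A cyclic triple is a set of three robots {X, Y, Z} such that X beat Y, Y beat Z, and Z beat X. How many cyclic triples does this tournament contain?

7

Win totals: Elif 4, Jamal 3, Nadia 6, Zara 1, Hiro 7, Kira 7, Farid 2, Mona 5, Carmen 1.
A robot with w wins dominates both others in C(w,2) triples; summing gives 6 + 3 + 15 + 0 + 21 + 21 + 1 + 10 + 0 = 77 transitive triples.
Total triples C(9,3) = 84, so cyclic triples = 84 − 77 = 7.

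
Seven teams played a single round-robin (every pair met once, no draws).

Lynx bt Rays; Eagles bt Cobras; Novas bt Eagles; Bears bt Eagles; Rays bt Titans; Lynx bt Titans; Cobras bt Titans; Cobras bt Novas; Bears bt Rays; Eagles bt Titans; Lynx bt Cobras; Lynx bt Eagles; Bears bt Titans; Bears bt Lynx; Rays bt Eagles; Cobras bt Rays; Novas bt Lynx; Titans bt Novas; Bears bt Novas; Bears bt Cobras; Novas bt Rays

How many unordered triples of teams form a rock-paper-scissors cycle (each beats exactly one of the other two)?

Win totals: Cobras 3, Lynx 4, Titans 1, Novas 3, Bears 6, Rays 2, Eagles 2.
A team with w wins dominates both others in C(w,2) triples; summing gives 3 + 6 + 0 + 3 + 15 + 1 + 1 = 29 transitive triples.
Total triples C(7,3) = 35, so cyclic triples = 35 − 29 = 6.

6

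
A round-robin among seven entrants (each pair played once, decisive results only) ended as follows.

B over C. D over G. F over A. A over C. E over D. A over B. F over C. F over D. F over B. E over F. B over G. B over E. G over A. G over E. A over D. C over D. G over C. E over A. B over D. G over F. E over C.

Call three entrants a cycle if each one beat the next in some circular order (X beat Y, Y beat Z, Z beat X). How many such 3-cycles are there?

8

Win totals: A 3, B 4, C 1, D 1, E 4, F 4, G 4.
An entrant with w wins dominates both others in C(w,2) triples; summing gives 3 + 6 + 0 + 0 + 6 + 6 + 6 = 27 transitive triples.
Total triples C(7,3) = 35, so cyclic triples = 35 − 27 = 8.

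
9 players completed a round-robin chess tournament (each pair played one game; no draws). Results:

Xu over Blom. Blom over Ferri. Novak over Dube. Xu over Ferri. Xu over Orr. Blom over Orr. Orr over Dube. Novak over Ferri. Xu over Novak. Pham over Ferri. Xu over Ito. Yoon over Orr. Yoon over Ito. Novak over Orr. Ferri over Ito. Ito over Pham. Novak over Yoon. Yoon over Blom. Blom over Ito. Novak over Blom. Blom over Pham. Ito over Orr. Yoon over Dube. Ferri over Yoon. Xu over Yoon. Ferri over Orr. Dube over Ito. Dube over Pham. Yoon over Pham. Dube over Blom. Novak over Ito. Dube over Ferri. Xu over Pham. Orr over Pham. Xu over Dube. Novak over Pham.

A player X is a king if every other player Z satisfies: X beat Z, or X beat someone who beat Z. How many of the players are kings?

Yoon cannot reach Novak, Xu in two steps.
Novak cannot reach Xu in two steps.
Ito cannot reach Yoon, Novak, Xu, Blom in two steps.
Dube cannot reach Novak, Xu in two steps.
Xu reaches everyone (king).
Orr cannot reach Yoon, Novak, Xu in two steps.
Blom cannot reach Novak, Xu in two steps.
Pham cannot reach Novak, Dube, Xu, Blom in two steps.
Ferri cannot reach Novak, Xu in two steps.
Kings: Xu — 1.

1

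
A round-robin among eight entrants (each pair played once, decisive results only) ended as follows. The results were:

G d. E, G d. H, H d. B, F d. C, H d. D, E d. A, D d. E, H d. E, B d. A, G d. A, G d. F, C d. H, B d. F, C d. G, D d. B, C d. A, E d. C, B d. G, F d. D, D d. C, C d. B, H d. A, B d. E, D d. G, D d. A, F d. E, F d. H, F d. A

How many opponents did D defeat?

5

D's results: beat A, B, C, E, G; lost to F, H.
That is 5 wins.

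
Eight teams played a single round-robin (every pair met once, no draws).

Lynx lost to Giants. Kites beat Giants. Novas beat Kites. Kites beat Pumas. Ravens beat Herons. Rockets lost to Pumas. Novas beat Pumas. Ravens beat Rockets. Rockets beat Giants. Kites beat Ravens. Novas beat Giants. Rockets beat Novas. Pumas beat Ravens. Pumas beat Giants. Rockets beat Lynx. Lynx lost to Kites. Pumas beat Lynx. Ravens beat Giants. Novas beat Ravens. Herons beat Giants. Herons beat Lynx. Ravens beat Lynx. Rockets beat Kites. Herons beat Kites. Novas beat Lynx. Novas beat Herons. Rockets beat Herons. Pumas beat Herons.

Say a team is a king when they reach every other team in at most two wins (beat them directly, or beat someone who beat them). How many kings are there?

3

Lynx cannot reach Kites, Herons, Giants, Ravens, Pumas, Novas, Rockets in two steps.
Kites cannot reach Novas in two steps.
Herons cannot reach Novas, Rockets in two steps.
Giants cannot reach Kites, Herons, Ravens, Pumas, Novas, Rockets in two steps.
Ravens cannot reach Pumas in two steps.
Pumas reaches everyone (king).
Novas reaches everyone (king).
Rockets reaches everyone (king).
Kings: Pumas, Novas, Rockets — 3.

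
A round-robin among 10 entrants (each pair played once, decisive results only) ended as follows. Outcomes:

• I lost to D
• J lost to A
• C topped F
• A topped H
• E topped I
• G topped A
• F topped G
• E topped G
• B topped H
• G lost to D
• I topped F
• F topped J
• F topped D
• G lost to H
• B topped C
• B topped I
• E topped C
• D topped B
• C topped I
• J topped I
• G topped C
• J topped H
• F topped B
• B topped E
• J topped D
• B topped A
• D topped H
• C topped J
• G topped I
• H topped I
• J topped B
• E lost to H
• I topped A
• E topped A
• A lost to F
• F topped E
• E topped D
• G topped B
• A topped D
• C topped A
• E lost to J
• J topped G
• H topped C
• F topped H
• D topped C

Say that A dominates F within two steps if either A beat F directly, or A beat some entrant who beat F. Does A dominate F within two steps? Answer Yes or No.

A did not beat F directly.
A beat D, H, J, but each of them lost to F. No two-step path.

No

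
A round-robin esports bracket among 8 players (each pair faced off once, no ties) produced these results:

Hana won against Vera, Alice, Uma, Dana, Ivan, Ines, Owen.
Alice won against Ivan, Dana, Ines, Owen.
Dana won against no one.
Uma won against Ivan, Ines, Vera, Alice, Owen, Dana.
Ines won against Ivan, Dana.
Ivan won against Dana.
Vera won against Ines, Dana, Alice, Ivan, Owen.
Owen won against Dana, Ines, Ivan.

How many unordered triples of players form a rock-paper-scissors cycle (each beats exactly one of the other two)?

0

Win totals: Vera 5, Owen 3, Ivan 1, Alice 4, Dana 0, Uma 6, Ines 2, Hana 7.
A player with w wins dominates both others in C(w,2) triples; summing gives 10 + 3 + 0 + 6 + 0 + 15 + 1 + 21 = 56 transitive triples.
Total triples C(8,3) = 56, so cyclic triples = 56 − 56 = 0.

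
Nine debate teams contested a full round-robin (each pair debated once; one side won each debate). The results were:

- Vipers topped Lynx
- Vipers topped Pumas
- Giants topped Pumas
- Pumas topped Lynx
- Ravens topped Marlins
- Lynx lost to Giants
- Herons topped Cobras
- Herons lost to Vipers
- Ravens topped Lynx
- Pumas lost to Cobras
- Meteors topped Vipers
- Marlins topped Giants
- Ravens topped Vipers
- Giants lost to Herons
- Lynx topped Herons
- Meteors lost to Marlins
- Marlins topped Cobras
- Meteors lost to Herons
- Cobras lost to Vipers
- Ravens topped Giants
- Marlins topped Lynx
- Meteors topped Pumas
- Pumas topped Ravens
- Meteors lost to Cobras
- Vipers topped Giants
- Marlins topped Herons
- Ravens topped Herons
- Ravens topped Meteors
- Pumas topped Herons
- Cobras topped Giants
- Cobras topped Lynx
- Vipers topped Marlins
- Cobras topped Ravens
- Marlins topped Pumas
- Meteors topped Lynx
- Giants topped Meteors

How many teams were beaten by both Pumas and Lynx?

1

Pumas beat: Herons, Ravens, Lynx.
Lynx beat: Herons.
Both beat: Herons — 1.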